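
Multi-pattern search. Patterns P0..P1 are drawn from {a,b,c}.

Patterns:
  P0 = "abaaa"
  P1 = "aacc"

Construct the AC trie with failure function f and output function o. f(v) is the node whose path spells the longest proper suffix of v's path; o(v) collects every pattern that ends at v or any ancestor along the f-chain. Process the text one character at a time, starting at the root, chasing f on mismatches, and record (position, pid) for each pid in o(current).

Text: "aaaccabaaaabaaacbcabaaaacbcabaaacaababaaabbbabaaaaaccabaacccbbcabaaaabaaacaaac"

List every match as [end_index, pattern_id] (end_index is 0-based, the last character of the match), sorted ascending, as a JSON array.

Build automaton:
Trie (insert patterns):
  n0 'ε': a→1
  n1 'a': a→6 b→2
  n2 'ab': a→3
  n3 'aba': a→4
  n4 'abaa': a→5
  n5 'abaaa': ·  ←P0
  n6 'aa': c→7
  n7 'aac': c→8
  n8 'aacc': ·  ←P1

Failure links (BFS by depth):
  n1('a'): parent n0 fail=0; on 'a' 0 → fail=0;  out ∅∪∅=∅
  n2('ab'): parent n1 fail=0; on 'b' 0 → fail=0;  out ∅∪∅=∅
  n6('aa'): parent n1 fail=0; on 'a' 0 → fail=1;  out ∅∪∅=∅
  n3('aba'): parent n2 fail=0; on 'a' 0 → fail=1;  out ∅∪∅=∅
  n7('aac'): parent n6 fail=1; on 'c' 1→0 → fail=0;  out ∅∪∅=∅
  n4('abaa'): parent n3 fail=1; on 'a' 1 → fail=6;  out ∅∪∅=∅
  n8('aacc'): parent n7 fail=0; on 'c' 0 → fail=0;  out {1}∪∅={1}
  n5('abaaa'): parent n4 fail=6; on 'a' 6→1 → fail=6;  out {0}∪∅={0}

Text stream:
[0] read 'a'  n0⇒n1
[1] read 'a'  n1⇒n6
[2] read 'a'  n6⇒n6 (via fail)
[3] read 'c'  n6⇒n7
[4] read 'c'  n7⇒n8  ** P1@[1:4]
[5] read 'a'  n8⇒n1 (via fail)
[6] read 'b'  n1⇒n2
[7] read 'a'  n2⇒n3
[8] read 'a'  n3⇒n4
[9] read 'a'  n4⇒n5  ** P0@[5:9]
[10] read 'a'  n5⇒n6 (via fail)
[11] read 'b'  n6⇒n2 (via fail)
[12] read 'a'  n2⇒n3
[13] read 'a'  n3⇒n4
[14] read 'a'  n4⇒n5  ** P0@[10:14]
[15] read 'c'  n5⇒n7 (via fail)
[16] read 'b'  n7⇒n0 (via fail)
[17] read 'c'  n0⇒n0
[18] read 'a'  n0⇒n1
[19] read 'b'  n1⇒n2
[20] read 'a'  n2⇒n3
[21] read 'a'  n3⇒n4
[22] read 'a'  n4⇒n5  ** P0@[18:22]
[23] read 'a'  n5⇒n6 (via fail)
[24] read 'c'  n6⇒n7
[25] read 'b'  n7⇒n0 (via fail)
[26] read 'c'  n0⇒n0
[27] read 'a'  n0⇒n1
[28] read 'b'  n1⇒n2
[29] read 'a'  n2⇒n3
[30] read 'a'  n3⇒n4
[31] read 'a'  n4⇒n5  ** P0@[27:31]
[32] read 'c'  n5⇒n7 (via fail)
[33] read 'a'  n7⇒n1 (via fail)
[34] read 'a'  n1⇒n6
[35] read 'b'  n6⇒n2 (via fail)
[36] read 'a'  n2⇒n3
[37] read 'b'  n3⇒n2 (via fail)
[38] read 'a'  n2⇒n3
[39] read 'a'  n3⇒n4
[40] read 'a'  n4⇒n5  ** P0@[36:40]
[41] read 'b'  n5⇒n2 (via fail)
[42] read 'b'  n2⇒n0 (via fail)
[43] read 'b'  n0⇒n0
[44] read 'a'  n0⇒n1
[45] read 'b'  n1⇒n2
[46] read 'a'  n2⇒n3
[47] read 'a'  n3⇒n4
[48] read 'a'  n4⇒n5  ** P0@[44:48]
[49] read 'a'  n5⇒n6 (via fail)
[50] read 'a'  n6⇒n6 (via fail)
[51] read 'c'  n6⇒n7
[52] read 'c'  n7⇒n8  ** P1@[49:52]
[53] read 'a'  n8⇒n1 (via fail)
[54] read 'b'  n1⇒n2
[55] read 'a'  n2⇒n3
[56] read 'a'  n3⇒n4
[57] read 'c'  n4⇒n7 (via fail)
[58] read 'c'  n7⇒n8  ** P1@[55:58]
[59] read 'c'  n8⇒n0 (via fail)
[60] read 'b'  n0⇒n0
[61] read 'b'  n0⇒n0
[62] read 'c'  n0⇒n0
[63] read 'a'  n0⇒n1
[64] read 'b'  n1⇒n2
[65] read 'a'  n2⇒n3
[66] read 'a'  n3⇒n4
[67] read 'a'  n4⇒n5  ** P0@[63:67]
[68] read 'a'  n5⇒n6 (via fail)
[69] read 'b'  n6⇒n2 (via fail)
[70] read 'a'  n2⇒n3
[71] read 'a'  n3⇒n4
[72] read 'a'  n4⇒n5  ** P0@[68:72]
[73] read 'c'  n5⇒n7 (via fail)
[74] read 'a'  n7⇒n1 (via fail)
[75] read 'a'  n1⇒n6
[76] read 'a'  n6⇒n6 (via fail)
[77] read 'c'  n6⇒n7

Result: [[4,1],[9,0],[14,0],[22,0],[31,0],[40,0],[48,0],[52,1],[58,1],[67,0],[72,0]]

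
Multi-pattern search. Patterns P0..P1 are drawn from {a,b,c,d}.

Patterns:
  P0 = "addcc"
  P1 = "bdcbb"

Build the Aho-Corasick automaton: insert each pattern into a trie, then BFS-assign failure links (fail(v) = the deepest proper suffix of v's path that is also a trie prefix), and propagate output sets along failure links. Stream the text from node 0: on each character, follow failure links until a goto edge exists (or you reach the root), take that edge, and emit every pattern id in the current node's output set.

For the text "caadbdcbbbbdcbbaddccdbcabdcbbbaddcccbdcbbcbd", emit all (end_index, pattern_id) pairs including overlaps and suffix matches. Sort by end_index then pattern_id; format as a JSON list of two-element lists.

Build automaton:
Trie (insert patterns):
  0='ε' goto a→1 b→6
  1='a' goto d→2
  2='ad' goto d→3
  3='add' goto c→4
  4='addc' goto c→5
  5='addcc' goto ·  ←P0
  6='b' goto d→7
  7='bd' goto c→8
  8='bdc' goto b→9
  9='bdcb' goto b→10
  10='bdcbb' goto ·  ←P1

BFS fail/out derivation:
  n1('a'): parent n0 fail=0; on 'a' 0 → fail=0;  out ∅∪∅=∅
  n6('b'): parent n0 fail=0; on 'b' 0 → fail=0;  out ∅∪∅=∅
  n2('ad'): parent n1 fail=0; on 'd' 0 → fail=0;  out ∅∪∅=∅
  n7('bd'): parent n6 fail=0; on 'd' 0 → fail=0;  out ∅∪∅=∅
  n3('add'): parent n2 fail=0; on 'd' 0 → fail=0;  out ∅∪∅=∅
  n8('bdc'): parent n7 fail=0; on 'c' 0 → fail=0;  out ∅∪∅=∅
  n4('addc'): parent n3 fail=0; on 'c' 0 → fail=0;  out ∅∪∅=∅
  n9('bdcb'): parent n8 fail=0; on 'b' 0 → fail=6;  out ∅∪∅=∅
  n5('addcc'): parent n4 fail=0; on 'c' 0 → fail=0;  out {0}∪∅={0}
  n10('bdcbb'): parent n9 fail=6; on 'b' 6→0 → fail=6;  out {1}∪∅={1}

Text stream:
[0] read 'c'  n0⇒n0
[1] read 'a'  n0⇒n1
[2] read 'a'  n1⇒n1 (fail-walked)
[3] read 'd'  n1⇒n2
[4] read 'b'  n2⇒n6 (fail-walked)
[5] read 'd'  n6⇒n7
[6] read 'c'  n7⇒n8
[7] read 'b'  n8⇒n9
[8] read 'b'  n9⇒n10  → match P1@[4:8]
[9] read 'b'  n10⇒n6 (fail-walked)
[10] read 'b'  n6⇒n6 (fail-walked)
[11] read 'd'  n6⇒n7
[12] read 'c'  n7⇒n8
[13] read 'b'  n8⇒n9
[14] read 'b'  n9⇒n10  → match P1@[10:14]
[15] read 'a'  n10⇒n1 (fail-walked)
[16] read 'd'  n1⇒n2
[17] read 'd'  n2⇒n3
[18] read 'c'  n3⇒n4
[19] read 'c'  n4⇒n5  → match P0@[15:19]
[20] read 'd'  n5⇒n0 (fail-walked)
[21] read 'b'  n0⇒n6
[22] read 'c'  n6⇒n0 (fail-walked)
[23] read 'a'  n0⇒n1
[24] read 'b'  n1⇒n6 (fail-walked)
[25] read 'd'  n6⇒n7
[26] read 'c'  n7⇒n8
[27] read 'b'  n8⇒n9
[28] read 'b'  n9⇒n10  → match P1@[24:28]
[29] read 'b'  n10⇒n6 (fail-walked)
[30] read 'a'  n6⇒n1 (fail-walked)
[31] read 'd'  n1⇒n2
[32] read 'd'  n2⇒n3
[33] read 'c'  n3⇒n4
[34] read 'c'  n4⇒n5  → match P0@[30:34]
[35] read 'c'  n5⇒n0 (fail-walked)
[36] read 'b'  n0⇒n6
[37] read 'd'  n6⇒n7
[38] read 'c'  n7⇒n8
[39] read 'b'  n8⇒n9
[40] read 'b'  n9⇒n10  → match P1@[36:40]
[41] read 'c'  n10⇒n0 (fail-walked)
[42] read 'b'  n0⇒n6
[43] read 'd'  n6⇒n7

Result: [[8,1],[14,1],[19,0],[28,1],[34,0],[40,1]]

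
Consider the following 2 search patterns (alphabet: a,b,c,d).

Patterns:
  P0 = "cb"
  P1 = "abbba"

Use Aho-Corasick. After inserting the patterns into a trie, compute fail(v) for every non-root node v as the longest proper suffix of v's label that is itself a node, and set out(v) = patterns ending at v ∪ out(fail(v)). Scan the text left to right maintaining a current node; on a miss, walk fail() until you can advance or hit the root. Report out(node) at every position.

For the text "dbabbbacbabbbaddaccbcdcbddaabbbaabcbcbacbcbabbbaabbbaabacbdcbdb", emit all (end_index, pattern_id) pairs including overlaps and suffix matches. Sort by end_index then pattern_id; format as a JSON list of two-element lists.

Construct AC machine:
Trie (insert patterns):
  0='ε' goto a→3 c→1
  1='c' goto b→2
  2='cb' goto ·  ←P0
  3='a' goto b→4
  4='ab' goto b→5
  5='abb' goto b→6
  6='abbb' goto a→7
  7='abbba' goto ·  ←P1

Failure links (BFS by depth):
  n1('c'): parent n0 fail=0; on 'c' 0 → fail=0;  out ∅∪∅=∅
  n3('a'): parent n0 fail=0; on 'a' 0 → fail=0;  out ∅∪∅=∅
  n2('cb'): parent n1 fail=0; on 'b' 0 → fail=0;  out {0}∪∅={0}
  n4('ab'): parent n3 fail=0; on 'b' 0 → fail=0;  out ∅∪∅=∅
  n5('abb'): parent n4 fail=0; on 'b' 0 → fail=0;  out ∅∪∅=∅
  n6('abbb'): parent n5 fail=0; on 'b' 0 → fail=0;  out ∅∪∅=∅
  n7('abbba'): parent n6 fail=0; on 'a' 0 → fail=3;  out {1}∪∅={1}

Text stream:
[0] read 'd'  n0⇒n0
[1] read 'b'  n0⇒n0
[2] read 'a'  n0⇒n3
[3] read 'b'  n3⇒n4
[4] read 'b'  n4⇒n5
[5] read 'b'  n5⇒n6
[6] read 'a'  n6⇒n7  → match P1@[2:6]
[7] read 'c'  n7⇒n1 ·f
[8] read 'b'  n1⇒n2  → match P0@[7:8]
[9] read 'a'  n2⇒n3 ·f
[10] read 'b'  n3⇒n4
[11] read 'b'  n4⇒n5
[12] read 'b'  n5⇒n6
[13] read 'a'  n6⇒n7  → match P1@[9:13]
[14] read 'd'  n7⇒n0 ·f
[15] read 'd'  n0⇒n0
[16] read 'a'  n0⇒n3
[17] read 'c'  n3⇒n1 ·f
[18] read 'c'  n1⇒n1 ·f
[19] read 'b'  n1⇒n2  → match P0@[18:19]
[20] read 'c'  n2⇒n1 ·f
[21] read 'd'  n1⇒n0 ·f
[22] read 'c'  n0⇒n1
[23] read 'b'  n1⇒n2  → match P0@[22:23]
[24] read 'd'  n2⇒n0 ·f
[25] read 'd'  n0⇒n0
[26] read 'a'  n0⇒n3
[27] read 'a'  n3⇒n3 ·f
[28] read 'b'  n3⇒n4
[29] read 'b'  n4⇒n5
[30] read 'b'  n5⇒n6
[31] read 'a'  n6⇒n7  → match P1@[27:31]
[32] read 'a'  n7⇒n3 ·f
[33] read 'b'  n3⇒n4
[34] read 'c'  n4⇒n1 ·f
[35] read 'b'  n1⇒n2  → match P0@[34:35]
[36] read 'c'  n2⇒n1 ·f
[37] read 'b'  n1⇒n2  → match P0@[36:37]
[38] read 'a'  n2⇒n3 ·f
[39] read 'c'  n3⇒n1 ·f
[40] read 'b'  n1⇒n2  → match P0@[39:40]
[41] read 'c'  n2⇒n1 ·f
[42] read 'b'  n1⇒n2  → match P0@[41:42]
[43] read 'a'  n2⇒n3 ·f
[44] read 'b'  n3⇒n4
[45] read 'b'  n4⇒n5
[46] read 'b'  n5⇒n6
[47] read 'a'  n6⇒n7  → match P1@[43:47]
[48] read 'a'  n7⇒n3 ·f
[49] read 'b'  n3⇒n4
[50] read 'b'  n4⇒n5
[51] read 'b'  n5⇒n6
[52] read 'a'  n6⇒n7  → match P1@[48:52]
[53] read 'a'  n7⇒n3 ·f
[54] read 'b'  n3⇒n4
[55] read 'a'  n4⇒n3 ·f
[56] read 'c'  n3⇒n1 ·f
[57] read 'b'  n1⇒n2  → match P0@[56:57]
[58] read 'd'  n2⇒n0 ·f
[59] read 'c'  n0⇒n1
[60] read 'b'  n1⇒n2  → match P0@[59:60]
[61] read 'd'  n2⇒n0 ·f
[62] read 'b'  n0⇒n0

All matches (sorted): [[6,1],[8,0],[13,1],[19,0],[23,0],[31,1],[35,0],[37,0],[40,0],[42,0],[47,1],[52,1],[57,0],[60,0]]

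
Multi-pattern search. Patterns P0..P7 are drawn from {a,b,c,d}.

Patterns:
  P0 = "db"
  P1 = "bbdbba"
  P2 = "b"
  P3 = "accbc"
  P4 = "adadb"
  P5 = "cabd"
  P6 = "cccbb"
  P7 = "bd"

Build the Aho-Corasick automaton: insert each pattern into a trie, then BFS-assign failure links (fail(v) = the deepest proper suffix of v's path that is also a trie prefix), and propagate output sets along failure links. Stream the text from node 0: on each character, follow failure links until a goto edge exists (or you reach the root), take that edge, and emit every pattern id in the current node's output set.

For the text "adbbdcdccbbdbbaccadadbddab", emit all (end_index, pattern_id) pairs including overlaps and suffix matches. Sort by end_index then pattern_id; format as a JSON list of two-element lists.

Build automaton:
Trie (insert patterns):
  n0 'ε': a→9 b→3 c→18 d→1
  n1 'd': b→2
  n2 'db': ·  [P0 ends]
  n3 'b': b→4 d→26  [P2 ends]
  n4 'bb': d→5
  n5 'bbd': b→6
  n6 'bbdb': b→7
  n7 'bbdbb': a→8
  n8 'bbdbba': ·  [P1 ends]
  n9 'a': c→10 d→14
  n10 'ac': c→11
  n11 'acc': b→12
  n12 'accb': c→13
  n13 'accbc': ·  [P3 ends]
  n14 'ad': a→15
  n15 'ada': d→16
  n16 'adad': b→17
  n17 'adadb': ·  [P4 ends]
  n18 'c': a→19 c→22
  n19 'ca': b→20
  n20 'cab': d→21
  n21 'cabd': ·  [P5 ends]
  n22 'cc': c→23
  n23 'ccc': b→24
  n24 'cccb': b→25
  n25 'cccbb': ·  [P6 ends]
  n26 'bd': ·  [P7 ends]

BFS fail/out derivation:
  n1('d'): parent n0 fail=0; on 'd' 0 → fail=0;  out ∅∪∅=∅
  n3('b'): parent n0 fail=0; on 'b' 0 → fail=0;  out {2}∪∅={2}
  n9('a'): parent n0 fail=0; on 'a' 0 → fail=0;  out ∅∪∅=∅
  n18('c'): parent n0 fail=0; on 'c' 0 → fail=0;  out ∅∪∅=∅
  n2('db'): parent n1 fail=0; on 'b' 0 → fail=3;  out {0}∪{2}={0,2}
  n4('bb'): parent n3 fail=0; on 'b' 0 → fail=3;  out ∅∪{2}={2}
  n10('ac'): parent n9 fail=0; on 'c' 0 → fail=18;  out ∅∪∅=∅
  n14('ad'): parent n9 fail=0; on 'd' 0 → fail=1;  out ∅∪∅=∅
  n19('ca'): parent n18 fail=0; on 'a' 0 → fail=9;  out ∅∪∅=∅
  n22('cc'): parent n18 fail=0; on 'c' 0 → fail=18;  out ∅∪∅=∅
  n26('bd'): parent n3 fail=0; on 'd' 0 → fail=1;  out {7}∪∅={7}
  n5('bbd'): parent n4 fail=3; on 'd' 3 → fail=26;  out ∅∪{7}={7}
  n11('acc'): parent n10 fail=18; on 'c' 18 → fail=22;  out ∅∪∅=∅
  n15('ada'): parent n14 fail=1; on 'a' 1→0 → fail=9;  out ∅∪∅=∅
  n20('cab'): parent n19 fail=9; on 'b' 9→0 → fail=3;  out ∅∪{2}={2}
  n23('ccc'): parent n22 fail=18; on 'c' 18 → fail=22;  out ∅∪∅=∅
  n6('bbdb'): parent n5 fail=26; on 'b' 26→1 → fail=2;  out ∅∪{0,2}={0,2}
  n12('accb'): parent n11 fail=22; on 'b' 22→18→0 → fail=3;  out ∅∪{2}={2}
  n16('adad'): parent n15 fail=9; on 'd' 9 → fail=14;  out ∅∪∅=∅
  n21('cabd'): parent n20 fail=3; on 'd' 3 → fail=26;  out {5}∪{7}={5,7}
  n24('cccb'): parent n23 fail=22; on 'b' 22→18→0 → fail=3;  out ∅∪{2}={2}
  n7('bbdbb'): parent n6 fail=2; on 'b' 2→3 → fail=4;  out ∅∪{2}={2}
  n13('accbc'): parent n12 fail=3; on 'c' 3→0 → fail=18;  out {3}∪∅={3}
  n17('adadb'): parent n16 fail=14; on 'b' 14→1 → fail=2;  out {4}∪{0,2}={0,2,4}
  n25('cccbb'): parent n24 fail=3; on 'b' 3 → fail=4;  out {6}∪{2}={2,6}
  n8('bbdbba'): parent n7 fail=4; on 'a' 4→3→0 → fail=9;  out {1}∪∅={1}

Text stream:
pos 0 'a': at 9
pos 1 'd': at 14
pos 2 'b': at 2 (fail-walked)  ** P0@[1:2],P2@[2:2]
pos 3 'b': at 4 (fail-walked)  ** P2@[3:3]
pos 4 'd': at 5  ** P7@[3:4]
pos 5 'c': at 18 (fail-walked)
pos 6 'd': at 1 (fail-walked)
pos 7 'c': at 18 (fail-walked)
pos 8 'c': at 22
pos 9 'b': at 3 (fail-walked)  ** P2@[9:9]
pos 10 'b': at 4  ** P2@[10:10]
pos 11 'd': at 5  ** P7@[10:11]
pos 12 'b': at 6  ** P0@[11:12],P2@[12:12]
pos 13 'b': at 7  ** P2@[13:13]
pos 14 'a': at 8  ** P1@[9:14]
pos 15 'c': at 10 (fail-walked)
pos 16 'c': at 11
pos 17 'a': at 19 (fail-walked)
pos 18 'd': at 14 (fail-walked)
pos 19 'a': at 15
pos 20 'd': at 16
pos 21 'b': at 17  ** P0@[20:21],P2@[21:21],P4@[17:21]
pos 22 'd': at 26 (fail-walked)  ** P7@[21:22]
pos 23 'd': at 1 (fail-walked)
pos 24 'a': at 9 (fail-walked)
pos 25 'b': at 3 (fail-walked)  ** P2@[25:25]

Result: [[2,0],[2,2],[3,2],[4,7],[9,2],[10,2],[11,7],[12,0],[12,2],[13,2],[14,1],[21,0],[21,2],[21,4],[22,7],[25,2]]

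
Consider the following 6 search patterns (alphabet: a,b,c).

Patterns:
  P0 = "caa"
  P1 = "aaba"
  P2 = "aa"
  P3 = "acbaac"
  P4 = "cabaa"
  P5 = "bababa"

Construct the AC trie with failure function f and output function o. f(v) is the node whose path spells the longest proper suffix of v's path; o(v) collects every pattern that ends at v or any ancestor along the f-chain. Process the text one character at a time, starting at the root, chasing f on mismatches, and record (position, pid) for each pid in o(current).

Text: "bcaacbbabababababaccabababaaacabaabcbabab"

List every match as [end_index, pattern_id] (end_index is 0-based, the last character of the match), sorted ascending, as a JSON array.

Build:
Trie nodes:
  n0 'ε': a→4 b→16 c→1
  n1 'c': a→2
  n2 'ca': a→3 b→13
  n3 'caa': ·  ←P0
  n4 'a': a→5 c→8
  n5 'aa': b→6  ←P2
  n6 'aab': a→7
  n7 'aaba': ·  ←P1
  n8 'ac': b→9
  n9 'acb': a→10
  n10 'acba': a→11
  n11 'acbaa': c→12
  n12 'acbaac': ·  ←P3
  n13 'cab': a→14
  n14 'caba': a→15
  n15 'cabaa': ·  ←P4
  n16 'b': a→17
  n17 'ba': b→18
  n18 'bab': a→19
  n19 'baba': b→20
  n20 'babab': a→21
  n21 'bababa': ·  ←P5

Failure links (BFS by depth):
  fail(1) 'c': from fail(0)=0 chase 'c': 0 ⇒ 0;  out=∅∪out(0)=∅
  fail(4) 'a': from fail(0)=0 chase 'a': 0 ⇒ 0;  out=∅∪out(0)=∅
  fail(16) 'b': from fail(0)=0 chase 'b': 0 ⇒ 0;  out=∅∪out(0)=∅
  fail(2) 'ca': from fail(1)=0 chase 'a': 0 ⇒ 4;  out=∅∪out(4)=∅
  fail(5) 'aa': from fail(4)=0 chase 'a': 0 ⇒ 4;  out={2}∪out(4)={2}
  fail(8) 'ac': from fail(4)=0 chase 'c': 0 ⇒ 1;  out=∅∪out(1)=∅
  fail(17) 'ba': from fail(16)=0 chase 'a': 0 ⇒ 4;  out=∅∪out(4)=∅
  fail(3) 'caa': from fail(2)=4 chase 'a': 4 ⇒ 5;  out={0}∪out(5)={0,2}
  fail(6) 'aab': from fail(5)=4 chase 'b': 4→0 ⇒ 16;  out=∅∪out(16)=∅
  fail(9) 'acb': from fail(8)=1 chase 'b': 1→0 ⇒ 16;  out=∅∪out(16)=∅
  fail(13) 'cab': from fail(2)=4 chase 'b': 4→0 ⇒ 16;  out=∅∪out(16)=∅
  fail(18) 'bab': from fail(17)=4 chase 'b': 4→0 ⇒ 16;  out=∅∪out(16)=∅
  fail(7) 'aaba': from fail(6)=16 chase 'a': 16 ⇒ 17;  out={1}∪out(17)={1}
  fail(10) 'acba': from fail(9)=16 chase 'a': 16 ⇒ 17;  out=∅∪out(17)=∅
  fail(14) 'caba': from fail(13)=16 chase 'a': 16 ⇒ 17;  out=∅∪out(17)=∅
  fail(19) 'baba': from fail(18)=16 chase 'a': 16 ⇒ 17;  out=∅∪out(17)=∅
  fail(11) 'acbaa': from fail(10)=17 chase 'a': 17→4 ⇒ 5;  out=∅∪out(5)={2}
  fail(15) 'cabaa': from fail(14)=17 chase 'a': 17→4 ⇒ 5;  out={4}∪out(5)={2,4}
  fail(20) 'babab': from fail(19)=17 chase 'b': 17 ⇒ 18;  out=∅∪out(18)=∅
  fail(12) 'acbaac': from fail(11)=5 chase 'c': 5→4 ⇒ 8;  out={3}∪out(8)={3}
  fail(21) 'bababa': from fail(20)=18 chase 'a': 18 ⇒ 19;  out={5}∪out(19)={5}

Scan:
i=0 'b': node 0→16
i=1 'c': node 16→1 (via fail)
i=2 'a': node 1→2
i=3 'a': node 2→3  → match P0@[1:3],P2@[2:3]
i=4 'c': node 3→8 (via fail)
i=5 'b': node 8→9
i=6 'b': node 9→16 (via fail)
i=7 'a': node 16→17
i=8 'b': node 17→18
i=9 'a': node 18→19
i=10 'b': node 19→20
i=11 'a': node 20→21  → match P5@[6:11]
i=12 'b': node 21→20 (via fail)
i=13 'a': node 20→21  → match P5@[8:13]
i=14 'b': node 21→20 (via fail)
i=15 'a': node 20→21  → match P5@[10:15]
i=16 'b': node 21→20 (via fail)
i=17 'a': node 20→21  → match P5@[12:17]
i=18 'c': node 21→8 (via fail)
i=19 'c': node 8→1 (via fail)
i=20 'a': node 1→2
i=21 'b': node 2→13
i=22 'a': node 13→14
i=23 'b': node 14→18 (via fail)
i=24 'a': node 18→19
i=25 'b': node 19→20
i=26 'a': node 20→21  → match P5@[21:26]
i=27 'a': node 21→5 (via fail)  → match P2@[26:27]
i=28 'a': node 5→5 (via fail)  → match P2@[27:28]
i=29 'c': node 5→8 (via fail)
i=30 'a': node 8→2 (via fail)
i=31 'b': node 2→13
i=32 'a': node 13→14
i=33 'a': node 14→15  → match P2@[32:33],P4@[29:33]
i=34 'b': node 15→6 (via fail)
i=35 'c': node 6→1 (via fail)
i=36 'b': node 1→16 (via fail)
i=37 'a': node 16→17
i=38 'b': node 17→18
i=39 'a': node 18→19
i=40 'b': node 19→20

Matches: [[3,0],[3,2],[11,5],[13,5],[15,5],[17,5],[26,5],[27,2],[28,2],[33,2],[33,4]]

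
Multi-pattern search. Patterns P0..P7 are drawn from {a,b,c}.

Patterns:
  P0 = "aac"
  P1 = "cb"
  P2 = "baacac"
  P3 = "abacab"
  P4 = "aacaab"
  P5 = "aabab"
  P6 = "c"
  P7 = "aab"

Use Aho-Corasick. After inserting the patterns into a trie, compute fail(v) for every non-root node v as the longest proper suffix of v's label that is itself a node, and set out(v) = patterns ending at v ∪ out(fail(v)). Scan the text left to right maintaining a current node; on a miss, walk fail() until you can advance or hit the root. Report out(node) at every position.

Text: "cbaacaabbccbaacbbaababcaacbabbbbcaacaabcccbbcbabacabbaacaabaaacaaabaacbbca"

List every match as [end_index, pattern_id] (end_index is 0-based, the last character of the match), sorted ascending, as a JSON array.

Build automaton:
Trie (insert patterns):
  n0 'ε': a→1 b→6 c→4
  n1 'a': a→2 b→12
  n2 'aa': b→20 c→3
  n3 'aac': a→17  [P0 ends]
  n4 'c': b→5  [P6 ends]
  n5 'cb': ·  [P1 ends]
  n6 'b': a→7
  n7 'ba': a→8
  n8 'baa': c→9
  n9 'baac': a→10
  n10 'baaca': c→11
  n11 'baacac': ·  [P2 ends]
  n12 'ab': a→13
  n13 'aba': c→14
  n14 'abac': a→15
  n15 'abaca': b→16
  n16 'abacab': ·  [P3 ends]
  n17 'aaca': a→18
  n18 'aacaa': b→19
  n19 'aacaab': ·  [P4 ends]
  n20 'aab': a→21  [P7 ends]
  n21 'aaba': b→22
  n22 'aabab': ·  [P5 ends]

Failure links (BFS by depth):
  fail(1) 'a': from fail(0)=0 chase 'a': 0 ⇒ 0;  out=∅∪out(0)=∅
  fail(4) 'c': from fail(0)=0 chase 'c': 0 ⇒ 0;  out={6}∪out(0)={6}
  fail(6) 'b': from fail(0)=0 chase 'b': 0 ⇒ 0;  out=∅∪out(0)=∅
  fail(2) 'aa': from fail(1)=0 chase 'a': 0 ⇒ 1;  out=∅∪out(1)=∅
  fail(5) 'cb': from fail(4)=0 chase 'b': 0 ⇒ 6;  out={1}∪out(6)={1}
  fail(7) 'ba': from fail(6)=0 chase 'a': 0 ⇒ 1;  out=∅∪out(1)=∅
  fail(12) 'ab': from fail(1)=0 chase 'b': 0 ⇒ 6;  out=∅∪out(6)=∅
  fail(3) 'aac': from fail(2)=1 chase 'c': 1→0 ⇒ 4;  out={0}∪out(4)={0,6}
  fail(8) 'baa': from fail(7)=1 chase 'a': 1 ⇒ 2;  out=∅∪out(2)=∅
  fail(13) 'aba': from fail(12)=6 chase 'a': 6 ⇒ 7;  out=∅∪out(7)=∅
  fail(20) 'aab': from fail(2)=1 chase 'b': 1 ⇒ 12;  out={7}∪out(12)={7}
  fail(9) 'baac': from fail(8)=2 chase 'c': 2 ⇒ 3;  out=∅∪out(3)={0,6}
  fail(14) 'abac': from fail(13)=7 chase 'c': 7→1→0 ⇒ 4;  out=∅∪out(4)={6}
  fail(17) 'aaca': from fail(3)=4 chase 'a': 4→0 ⇒ 1;  out=∅∪out(1)=∅
  fail(21) 'aaba': from fail(20)=12 chase 'a': 12 ⇒ 13;  out=∅∪out(13)=∅
  fail(10) 'baaca': from fail(9)=3 chase 'a': 3 ⇒ 17;  out=∅∪out(17)=∅
  fail(15) 'abaca': from fail(14)=4 chase 'a': 4→0 ⇒ 1;  out=∅∪out(1)=∅
  fail(18) 'aacaa': from fail(17)=1 chase 'a': 1 ⇒ 2;  out=∅∪out(2)=∅
  fail(22) 'aabab': from fail(21)=13 chase 'b': 13→7→1 ⇒ 12;  out={5}∪out(12)={5}
  fail(11) 'baacac': from fail(10)=17 chase 'c': 17→1→0 ⇒ 4;  out={2}∪out(4)={2,6}
  fail(16) 'abacab': from fail(15)=1 chase 'b': 1 ⇒ 12;  out={3}∪out(12)={3}
  fail(19) 'aacaab': from fail(18)=2 chase 'b': 2 ⇒ 20;  out={4}∪out(20)={4,7}

Text stream:
pos 0 'c': at 4  ** P6@[0:0]
pos 1 'b': at 5  ** P1@[0:1]
pos 2 'a': at 7 (fail-walked)
pos 3 'a': at 8
pos 4 'c': at 9  ** P0@[2:4],P6@[4:4]
pos 5 'a': at 10
pos 6 'a': at 18 (fail-walked)
pos 7 'b': at 19  ** P4@[2:7],P7@[5:7]
pos 8 'b': at 6 (fail-walked)
pos 9 'c': at 4 (fail-walked)  ** P6@[9:9]
pos 10 'c': at 4 (fail-walked)  ** P6@[10:10]
pos 11 'b': at 5  ** P1@[10:11]
pos 12 'a': at 7 (fail-walked)
pos 13 'a': at 8
pos 14 'c': at 9  ** P0@[12:14],P6@[14:14]
pos 15 'b': at 5 (fail-walked)  ** P1@[14:15]
pos 16 'b': at 6 (fail-walked)
pos 17 'a': at 7
pos 18 'a': at 8
pos 19 'b': at 20 (fail-walked)  ** P7@[17:19]
pos 20 'a': at 21
pos 21 'b': at 22  ** P5@[17:21]
pos 22 'c': at 4 (fail-walked)  ** P6@[22:22]
pos 23 'a': at 1 (fail-walked)
pos 24 'a': at 2
pos 25 'c': at 3  ** P0@[23:25],P6@[25:25]
pos 26 'b': at 5 (fail-walked)  ** P1@[25:26]
pos 27 'a': at 7 (fail-walked)
pos 28 'b': at 12 (fail-walked)
pos 29 'b': at 6 (fail-walked)
pos 30 'b': at 6 (fail-walked)
pos 31 'b': at 6 (fail-walked)
pos 32 'c': at 4 (fail-walked)  ** P6@[32:32]
pos 33 'a': at 1 (fail-walked)
pos 34 'a': at 2
pos 35 'c': at 3  ** P0@[33:35],P6@[35:35]
pos 36 'a': at 17
pos 37 'a': at 18
pos 38 'b': at 19  ** P4@[33:38],P7@[36:38]
pos 39 'c': at 4 (fail-walked)  ** P6@[39:39]
pos 40 'c': at 4 (fail-walked)  ** P6@[40:40]
pos 41 'c': at 4 (fail-walked)  ** P6@[41:41]
pos 42 'b': at 5  ** P1@[41:42]
pos 43 'b': at 6 (fail-walked)
pos 44 'c': at 4 (fail-walked)  ** P6@[44:44]
pos 45 'b': at 5  ** P1@[44:45]
pos 46 'a': at 7 (fail-walked)
pos 47 'b': at 12 (fail-walked)
pos 48 'a': at 13
pos 49 'c': at 14  ** P6@[49:49]
pos 50 'a': at 15
pos 51 'b': at 16  ** P3@[46:51]
pos 52 'b': at 6 (fail-walked)
pos 53 'a': at 7
pos 54 'a': at 8
pos 55 'c': at 9  ** P0@[53:55],P6@[55:55]
pos 56 'a': at 10
pos 57 'a': at 18 (fail-walked)
pos 58 'b': at 19  ** P4@[53:58],P7@[56:58]
pos 59 'a': at 21 (fail-walked)
pos 60 'a': at 8 (fail-walked)
pos 61 'a': at 2 (fail-walked)
pos 62 'c': at 3  ** P0@[60:62],P6@[62:62]
pos 63 'a': at 17
pos 64 'a': at 18
pos 65 'a': at 2 (fail-walked)
pos 66 'b': at 20  ** P7@[64:66]
pos 67 'a': at 21
pos 68 'a': at 8 (fail-walked)
pos 69 'c': at 9  ** P0@[67:69],P6@[69:69]
pos 70 'b': at 5 (fail-walked)  ** P1@[69:70]
pos 71 'b': at 6 (fail-walked)
pos 72 'c': at 4 (fail-walked)  ** P6@[72:72]
pos 73 'a': at 1 (fail-walked)

Result: [[0,6],[1,1],[4,0],[4,6],[7,4],[7,7],[9,6],[10,6],[11,1],[14,0],[14,6],[15,1],[19,7],[21,5],[22,6],[25,0],[25,6],[26,1],[32,6],[35,0],[35,6],[38,4],[38,7],[39,6],[40,6],[41,6],[42,1],[44,6],[45,1],[49,6],[51,3],[55,0],[55,6],[58,4],[58,7],[62,0],[62,6],[66,7],[69,0],[69,6],[70,1],[72,6]]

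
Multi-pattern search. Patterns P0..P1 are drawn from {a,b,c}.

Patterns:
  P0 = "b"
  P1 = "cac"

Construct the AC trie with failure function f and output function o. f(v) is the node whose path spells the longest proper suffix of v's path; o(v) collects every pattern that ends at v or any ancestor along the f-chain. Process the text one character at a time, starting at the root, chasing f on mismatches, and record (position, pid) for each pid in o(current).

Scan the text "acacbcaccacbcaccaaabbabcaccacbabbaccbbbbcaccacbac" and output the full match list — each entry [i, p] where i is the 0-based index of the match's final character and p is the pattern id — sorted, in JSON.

Construct AC machine:
Trie nodes:
  n0 'ε': b→1 c→2
  n1 'b': ·  ←P0
  n2 'c': a→3
  n3 'ca': c→4
  n4 'cac': ·  ←P1

BFS fail/out derivation:
  fail(1) 'b': from fail(0)=0 chase 'b': 0 ⇒ 0;  out={0}∪out(0)={0}
  fail(2) 'c': from fail(0)=0 chase 'c': 0 ⇒ 0;  out=∅∪out(0)=∅
  fail(3) 'ca': from fail(2)=0 chase 'a': 0 ⇒ 0;  out=∅∪out(0)=∅
  fail(4) 'cac': from fail(3)=0 chase 'c': 0 ⇒ 2;  out={1}∪out(2)={1}

Text stream:
pos 0 'a': at 0
pos 1 'c': at 2
pos 2 'a': at 3
pos 3 'c': at 4  ** P1@[1:3]
pos 4 'b': at 1 (fail-walked)  ** P0@[4:4]
pos 5 'c': at 2 (fail-walked)
pos 6 'a': at 3
pos 7 'c': at 4  ** P1@[5:7]
pos 8 'c': at 2 (fail-walked)
pos 9 'a': at 3
pos 10 'c': at 4  ** P1@[8:10]
pos 11 'b': at 1 (fail-walked)  ** P0@[11:11]
pos 12 'c': at 2 (fail-walked)
pos 13 'a': at 3
pos 14 'c': at 4  ** P1@[12:14]
pos 15 'c': at 2 (fail-walked)
pos 16 'a': at 3
pos 17 'a': at 0 (fail-walked)
pos 18 'a': at 0
pos 19 'b': at 1  ** P0@[19:19]
pos 20 'b': at 1 (fail-walked)  ** P0@[20:20]
pos 21 'a': at 0 (fail-walked)
pos 22 'b': at 1  ** P0@[22:22]
pos 23 'c': at 2 (fail-walked)
pos 24 'a': at 3
pos 25 'c': at 4  ** P1@[23:25]
pos 26 'c': at 2 (fail-walked)
pos 27 'a': at 3
pos 28 'c': at 4  ** P1@[26:28]
pos 29 'b': at 1 (fail-walked)  ** P0@[29:29]
pos 30 'a': at 0 (fail-walked)
pos 31 'b': at 1  ** P0@[31:31]
pos 32 'b': at 1 (fail-walked)  ** P0@[32:32]
pos 33 'a': at 0 (fail-walked)
pos 34 'c': at 2
pos 35 'c': at 2 (fail-walked)
pos 36 'b': at 1 (fail-walked)  ** P0@[36:36]
pos 37 'b': at 1 (fail-walked)  ** P0@[37:37]
pos 38 'b': at 1 (fail-walked)  ** P0@[38:38]
pos 39 'b': at 1 (fail-walked)  ** P0@[39:39]
pos 40 'c': at 2 (fail-walked)
pos 41 'a': at 3
pos 42 'c': at 4  ** P1@[40:42]
pos 43 'c': at 2 (fail-walked)
pos 44 'a': at 3
pos 45 'c': at 4  ** P1@[43:45]
pos 46 'b': at 1 (fail-walked)  ** P0@[46:46]
pos 47 'a': at 0 (fail-walked)
pos 48 'c': at 2

Result: [[3,1],[4,0],[7,1],[10,1],[11,0],[14,1],[19,0],[20,0],[22,0],[25,1],[28,1],[29,0],[31,0],[32,0],[36,0],[37,0],[38,0],[39,0],[42,1],[45,1],[46,0]]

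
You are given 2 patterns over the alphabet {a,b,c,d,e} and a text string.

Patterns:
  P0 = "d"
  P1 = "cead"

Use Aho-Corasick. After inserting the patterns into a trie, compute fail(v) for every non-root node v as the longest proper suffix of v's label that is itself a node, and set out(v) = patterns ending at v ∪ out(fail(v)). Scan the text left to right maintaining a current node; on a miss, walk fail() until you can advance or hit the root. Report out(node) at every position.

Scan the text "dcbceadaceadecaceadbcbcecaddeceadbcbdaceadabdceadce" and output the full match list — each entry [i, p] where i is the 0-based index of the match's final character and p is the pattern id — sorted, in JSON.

Build automaton:
Trie nodes:
  0='ε' goto c→2 d→1
  1='d' goto ·  ←P0
  2='c' goto e→3
  3='ce' goto a→4
  4='cea' goto d→5
  5='cead' goto ·  ←P1

BFS fail/out derivation:
  n1('d'): parent n0 fail=0; on 'd' 0 → fail=0;  out {0}∪∅={0}
  n2('c'): parent n0 fail=0; on 'c' 0 → fail=0;  out ∅∪∅=∅
  n3('ce'): parent n2 fail=0; on 'e' 0 → fail=0;  out ∅∪∅=∅
  n4('cea'): parent n3 fail=0; on 'a' 0 → fail=0;  out ∅∪∅=∅
  n5('cead'): parent n4 fail=0; on 'd' 0 → fail=1;  out {1}∪{0}={0,1}

Text stream:
i=0 'd': node 0→1  emit P0@[0:0]
i=1 'c': node 1→2 ·f
i=2 'b': node 2→0 ·f
i=3 'c': node 0→2
i=4 'e': node 2→3
i=5 'a': node 3→4
i=6 'd': node 4→5  emit P0@[6:6],P1@[3:6]
i=7 'a': node 5→0 ·f
i=8 'c': node 0→2
i=9 'e': node 2→3
i=10 'a': node 3→4
i=11 'd': node 4→5  emit P0@[11:11],P1@[8:11]
i=12 'e': node 5→0 ·f
i=13 'c': node 0→2
i=14 'a': node 2→0 ·f
i=15 'c': node 0→2
i=16 'e': node 2→3
i=17 'a': node 3→4
i=18 'd': node 4→5  emit P0@[18:18],P1@[15:18]
i=19 'b': node 5→0 ·f
i=20 'c': node 0→2
i=21 'b': node 2→0 ·f
i=22 'c': node 0→2
i=23 'e': node 2→3
i=24 'c': node 3→2 ·f
i=25 'a': node 2→0 ·f
i=26 'd': node 0→1  emit P0@[26:26]
i=27 'd': node 1→1 ·f  emit P0@[27:27]
i=28 'e': node 1→0 ·f
i=29 'c': node 0→2
i=30 'e': node 2→3
i=31 'a': node 3→4
i=32 'd': node 4→5  emit P0@[32:32],P1@[29:32]
i=33 'b': node 5→0 ·f
i=34 'c': node 0→2
i=35 'b': node 2→0 ·f
i=36 'd': node 0→1  emit P0@[36:36]
i=37 'a': node 1→0 ·f
i=38 'c': node 0→2
i=39 'e': node 2→3
i=40 'a': node 3→4
i=41 'd': node 4→5  emit P0@[41:41],P1@[38:41]
i=42 'a': node 5→0 ·f
i=43 'b': node 0→0
i=44 'd': node 0→1  emit P0@[44:44]
i=45 'c': node 1→2 ·f
i=46 'e': node 2→3
i=47 'a': node 3→4
i=48 'd': node 4→5  emit P0@[48:48],P1@[45:48]
i=49 'c': node 5→2 ·f
i=50 'e': node 2→3

Result: [[0,0],[6,0],[6,1],[11,0],[11,1],[18,0],[18,1],[26,0],[27,0],[32,0],[32,1],[36,0],[41,0],[41,1],[44,0],[48,0],[48,1]]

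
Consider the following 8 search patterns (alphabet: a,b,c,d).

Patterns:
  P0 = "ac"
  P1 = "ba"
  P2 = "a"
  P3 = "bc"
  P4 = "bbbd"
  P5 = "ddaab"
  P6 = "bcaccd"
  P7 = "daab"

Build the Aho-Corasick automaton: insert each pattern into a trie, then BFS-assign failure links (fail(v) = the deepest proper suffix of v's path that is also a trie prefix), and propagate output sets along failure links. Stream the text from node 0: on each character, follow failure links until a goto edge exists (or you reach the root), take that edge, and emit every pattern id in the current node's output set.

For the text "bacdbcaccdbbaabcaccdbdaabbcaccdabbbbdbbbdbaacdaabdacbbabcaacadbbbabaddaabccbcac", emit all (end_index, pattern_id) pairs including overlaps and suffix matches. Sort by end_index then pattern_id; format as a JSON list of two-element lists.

Build:
Trie (insert patterns):
  n0 'ε': a→1 b→3 d→9
  n1 'a': c→2  ←P2
  n2 'ac': ·  ←P0
  n3 'b': a→4 b→6 c→5
  n4 'ba': ·  ←P1
  n5 'bc': a→14  ←P3
  n6 'bb': b→7
  n7 'bbb': d→8
  n8 'bbbd': ·  ←P4
  n9 'd': a→18 d→10
  n10 'dd': a→11
  n11 'dda': a→12
  n12 'ddaa': b→13
  n13 'ddaab': ·  ←P5
  n14 'bca': c→15
  n15 'bcac': c→16
  n16 'bcacc': d→17
  n17 'bcaccd': ·  ←P6
  n18 'da': a→19
  n19 'daa': b→20
  n20 'daab': ·  ←P7

Failure links (BFS by depth):
  n1('a'): parent n0 fail=0; on 'a' 0 → fail=0;  out {2}∪∅={2}
  n3('b'): parent n0 fail=0; on 'b' 0 → fail=0;  out ∅∪∅=∅
  n9('d'): parent n0 fail=0; on 'd' 0 → fail=0;  out ∅∪∅=∅
  n2('ac'): parent n1 fail=0; on 'c' 0 → fail=0;  out {0}∪∅={0}
  n4('ba'): parent n3 fail=0; on 'a' 0 → fail=1;  out {1}∪{2}={1,2}
  n5('bc'): parent n3 fail=0; on 'c' 0 → fail=0;  out {3}∪∅={3}
  n6('bb'): parent n3 fail=0; on 'b' 0 → fail=3;  out ∅∪∅=∅
  n10('dd'): parent n9 fail=0; on 'd' 0 → fail=9;  out ∅∪∅=∅
  n18('da'): parent n9 fail=0; on 'a' 0 → fail=1;  out ∅∪{2}={2}
  n7('bbb'): parent n6 fail=3; on 'b' 3 → fail=6;  out ∅∪∅=∅
  n11('dda'): parent n10 fail=9; on 'a' 9 → fail=18;  out ∅∪{2}={2}
  n14('bca'): parent n5 fail=0; on 'a' 0 → fail=1;  out ∅∪{2}={2}
  n19('daa'): parent n18 fail=1; on 'a' 1→0 → fail=1;  out ∅∪{2}={2}
  n8('bbbd'): parent n7 fail=6; on 'd' 6→3→0 → fail=9;  out {4}∪∅={4}
  n12('ddaa'): parent n11 fail=18; on 'a' 18 → fail=19;  out ∅∪{2}={2}
  n15('bcac'): parent n14 fail=1; on 'c' 1 → fail=2;  out ∅∪{0}={0}
  n20('daab'): parent n19 fail=1; on 'b' 1→0 → fail=3;  out {7}∪∅={7}
  n13('ddaab'): parent n12 fail=19; on 'b' 19 → fail=20;  out {5}∪{7}={5,7}
  n16('bcacc'): parent n15 fail=2; on 'c' 2→0 → fail=0;  out ∅∪∅=∅
  n17('bcaccd'): parent n16 fail=0; on 'd' 0 → fail=9;  out {6}∪∅={6}

Text stream:
i=0 'b': node 0→3
i=1 'a': node 3→4  ** P1@[0:1],P2@[1:1]
i=2 'c': node 4→2 ·f  ** P0@[1:2]
i=3 'd': node 2→9 ·f
i=4 'b': node 9→3 ·f
i=5 'c': node 3→5  ** P3@[4:5]
i=6 'a': node 5→14  ** P2@[6:6]
i=7 'c': node 14→15  ** P0@[6:7]
i=8 'c': node 15→16
i=9 'd': node 16→17  ** P6@[4:9]
i=10 'b': node 17→3 ·f
i=11 'b': node 3→6
i=12 'a': node 6→4 ·f  ** P1@[11:12],P2@[12:12]
i=13 'a': node 4→1 ·f  ** P2@[13:13]
i=14 'b': node 1→3 ·f
i=15 'c': node 3→5  ** P3@[14:15]
i=16 'a': node 5→14  ** P2@[16:16]
i=17 'c': node 14→15  ** P0@[16:17]
i=18 'c': node 15→16
i=19 'd': node 16→17  ** P6@[14:19]
i=20 'b': node 17→3 ·f
i=21 'd': node 3→9 ·f
i=22 'a': node 9→18  ** P2@[22:22]
i=23 'a': node 18→19  ** P2@[23:23]
i=24 'b': node 19→20  ** P7@[21:24]
i=25 'b': node 20→6 ·f
i=26 'c': node 6→5 ·f  ** P3@[25:26]
i=27 'a': node 5→14  ** P2@[27:27]
i=28 'c': node 14→15  ** P0@[27:28]
i=29 'c': node 15→16
i=30 'd': node 16→17  ** P6@[25:30]
i=31 'a': node 17→18 ·f  ** P2@[31:31]
i=32 'b': node 18→3 ·f
i=33 'b': node 3→6
i=34 'b': node 6→7
i=35 'b': node 7→7 ·f
i=36 'd': node 7→8  ** P4@[33:36]
i=37 'b': node 8→3 ·f
i=38 'b': node 3→6
i=39 'b': node 6→7
i=40 'd': node 7→8  ** P4@[37:40]
i=41 'b': node 8→3 ·f
i=42 'a': node 3→4  ** P1@[41:42],P2@[42:42]
i=43 'a': node 4→1 ·f  ** P2@[43:43]
i=44 'c': node 1→2  ** P0@[43:44]
i=45 'd': node 2→9 ·f
i=46 'a': node 9→18  ** P2@[46:46]
i=47 'a': node 18→19  ** P2@[47:47]
i=48 'b': node 19→20  ** P7@[45:48]
i=49 'd': node 20→9 ·f
i=50 'a': node 9→18  ** P2@[50:50]
i=51 'c': node 18→2 ·f  ** P0@[50:51]
i=52 'b': node 2→3 ·f
i=53 'b': node 3→6
i=54 'a': node 6→4 ·f  ** P1@[53:54],P2@[54:54]
i=55 'b': node 4→3 ·f
i=56 'c': node 3→5  ** P3@[55:56]
i=57 'a': node 5→14  ** P2@[57:57]
i=58 'a': node 14→1 ·f  ** P2@[58:58]
i=59 'c': node 1→2  ** P0@[58:59]
i=60 'a': node 2→1 ·f  ** P2@[60:60]
i=61 'd': node 1→9 ·f
i=62 'b': node 9→3 ·f
i=63 'b': node 3→6
i=64 'b': node 6→7
i=65 'a': node 7→4 ·f  ** P1@[64:65],P2@[65:65]
i=66 'b': node 4→3 ·f
i=67 'a': node 3→4  ** P1@[66:67],P2@[67:67]
i=68 'd': node 4→9 ·f
i=69 'd': node 9→10
i=70 'a': node 10→11  ** P2@[70:70]
i=71 'a': node 11→12  ** P2@[71:71]
i=72 'b': node 12→13  ** P5@[68:72],P7@[69:72]
i=73 'c': node 13→5 ·f  ** P3@[72:73]
i=74 'c': node 5→0 ·f
i=75 'b': node 0→3
i=76 'c': node 3→5  ** P3@[75:76]
i=77 'a': node 5→14  ** P2@[77:77]
i=78 'c': node 14→15  ** P0@[77:78]

Matches: [[1,1],[1,2],[2,0],[5,3],[6,2],[7,0],[9,6],[12,1],[12,2],[13,2],[15,3],[16,2],[17,0],[19,6],[22,2],[23,2],[24,7],[26,3],[27,2],[28,0],[30,6],[31,2],[36,4],[40,4],[42,1],[42,2],[43,2],[44,0],[46,2],[47,2],[48,7],[50,2],[51,0],[54,1],[54,2],[56,3],[57,2],[58,2],[59,0],[60,2],[65,1],[65,2],[67,1],[67,2],[70,2],[71,2],[72,5],[72,7],[73,3],[76,3],[77,2],[78,0]]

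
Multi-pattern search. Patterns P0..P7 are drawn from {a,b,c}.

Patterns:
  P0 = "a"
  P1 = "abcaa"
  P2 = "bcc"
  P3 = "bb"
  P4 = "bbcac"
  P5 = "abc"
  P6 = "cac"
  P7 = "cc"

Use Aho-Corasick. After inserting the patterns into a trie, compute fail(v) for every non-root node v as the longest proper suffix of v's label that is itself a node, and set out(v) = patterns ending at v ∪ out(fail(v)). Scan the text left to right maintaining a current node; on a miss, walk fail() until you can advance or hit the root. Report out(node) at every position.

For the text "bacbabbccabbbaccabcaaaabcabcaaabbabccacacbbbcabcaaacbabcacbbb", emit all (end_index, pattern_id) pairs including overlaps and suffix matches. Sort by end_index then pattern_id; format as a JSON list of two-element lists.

Build:
Trie nodes:
  n0 'ε': a→1 b→6 c→13
  n1 'a': b→2  [P0 ends]
  n2 'ab': c→3
  n3 'abc': a→4  [P5 ends]
  n4 'abca': a→5
  n5 'abcaa': ·  [P1 ends]
  n6 'b': b→9 c→7
  n7 'bc': c→8
  n8 'bcc': ·  [P2 ends]
  n9 'bb': c→10  [P3 ends]
  n10 'bbc': a→11
  n11 'bbca': c→12
  n12 'bbcac': ·  [P4 ends]
  n13 'c': a→14 c→16
  n14 'ca': c→15
  n15 'cac': ·  [P6 ends]
  n16 'cc': ·  [P7 ends]

BFS fail/out derivation:
  n1('a'): parent n0 fail=0; on 'a' 0 → fail=0;  out {0}∪∅={0}
  n6('b'): parent n0 fail=0; on 'b' 0 → fail=0;  out ∅∪∅=∅
  n13('c'): parent n0 fail=0; on 'c' 0 → fail=0;  out ∅∪∅=∅
  n2('ab'): parent n1 fail=0; on 'b' 0 → fail=6;  out ∅∪∅=∅
  n7('bc'): parent n6 fail=0; on 'c' 0 → fail=13;  out ∅∪∅=∅
  n9('bb'): parent n6 fail=0; on 'b' 0 → fail=6;  out {3}∪∅={3}
  n14('ca'): parent n13 fail=0; on 'a' 0 → fail=1;  out ∅∪{0}={0}
  n16('cc'): parent n13 fail=0; on 'c' 0 → fail=13;  out {7}∪∅={7}
  n3('abc'): parent n2 fail=6; on 'c' 6 → fail=7;  out {5}∪∅={5}
  n8('bcc'): parent n7 fail=13; on 'c' 13 → fail=16;  out {2}∪{7}={2,7}
  n10('bbc'): parent n9 fail=6; on 'c' 6 → fail=7;  out ∅∪∅=∅
  n15('cac'): parent n14 fail=1; on 'c' 1→0 → fail=13;  out {6}∪∅={6}
  n4('abca'): parent n3 fail=7; on 'a' 7→13 → fail=14;  out ∅∪{0}={0}
  n11('bbca'): parent n10 fail=7; on 'a' 7→13 → fail=14;  out ∅∪{0}={0}
  n5('abcaa'): parent n4 fail=14; on 'a' 14→1→0 → fail=1;  out {1}∪{0}={0,1}
  n12('bbcac'): parent n11 fail=14; on 'c' 14 → fail=15;  out {4}∪{6}={4,6}

Text stream:
i=0 'b': node 0→6
i=1 'a': node 6→1 (fail-walked)  ** P0@[1:1]
i=2 'c': node 1→13 (fail-walked)
i=3 'b': node 13→6 (fail-walked)
i=4 'a': node 6→1 (fail-walked)  ** P0@[4:4]
i=5 'b': node 1→2
i=6 'b': node 2→9 (fail-walked)  ** P3@[5:6]
i=7 'c': node 9→10
i=8 'c': node 10→8 (fail-walked)  ** P2@[6:8],P7@[7:8]
i=9 'a': node 8→14 (fail-walked)  ** P0@[9:9]
i=10 'b': node 14→2 (fail-walked)
i=11 'b': node 2→9 (fail-walked)  ** P3@[10:11]
i=12 'b': node 9→9 (fail-walked)  ** P3@[11:12]
i=13 'a': node 9→1 (fail-walked)  ** P0@[13:13]
i=14 'c': node 1→13 (fail-walked)
i=15 'c': node 13→16  ** P7@[14:15]
i=16 'a': node 16→14 (fail-walked)  ** P0@[16:16]
i=17 'b': node 14→2 (fail-walked)
i=18 'c': node 2→3  ** P5@[16:18]
i=19 'a': node 3→4  ** P0@[19:19]
i=20 'a': node 4→5  ** P0@[20:20],P1@[16:20]
i=21 'a': node 5→1 (fail-walked)  ** P0@[21:21]
i=22 'a': node 1→1 (fail-walked)  ** P0@[22:22]
i=23 'b': node 1→2
i=24 'c': node 2→3  ** P5@[22:24]
i=25 'a': node 3→4  ** P0@[25:25]
i=26 'b': node 4→2 (fail-walked)
i=27 'c': node 2→3  ** P5@[25:27]
i=28 'a': node 3→4  ** P0@[28:28]
i=29 'a': node 4→5  ** P0@[29:29],P1@[25:29]
i=30 'a': node 5→1 (fail-walked)  ** P0@[30:30]
i=31 'b': node 1→2
i=32 'b': node 2→9 (fail-walked)  ** P3@[31:32]
i=33 'a': node 9→1 (fail-walked)  ** P0@[33:33]
i=34 'b': node 1→2
i=35 'c': node 2→3  ** P5@[33:35]
i=36 'c': node 3→8 (fail-walked)  ** P2@[34:36],P7@[35:36]
i=37 'a': node 8→14 (fail-walked)  ** P0@[37:37]
i=38 'c': node 14→15  ** P6@[36:38]
i=39 'a': node 15→14 (fail-walked)  ** P0@[39:39]
i=40 'c': node 14→15  ** P6@[38:40]
i=41 'b': node 15→6 (fail-walked)
i=42 'b': node 6→9  ** P3@[41:42]
i=43 'b': node 9→9 (fail-walked)  ** P3@[42:43]
i=44 'c': node 9→10
i=45 'a': node 10→11  ** P0@[45:45]
i=46 'b': node 11→2 (fail-walked)
i=47 'c': node 2→3  ** P5@[45:47]
i=48 'a': node 3→4  ** P0@[48:48]
i=49 'a': node 4→5  ** P0@[49:49],P1@[45:49]
i=50 'a': node 5→1 (fail-walked)  ** P0@[50:50]
i=51 'c': node 1→13 (fail-walked)
i=52 'b': node 13→6 (fail-walked)
i=53 'a': node 6→1 (fail-walked)  ** P0@[53:53]
i=54 'b': node 1→2
i=55 'c': node 2→3  ** P5@[53:55]
i=56 'a': node 3→4  ** P0@[56:56]
i=57 'c': node 4→15 (fail-walked)  ** P6@[55:57]
i=58 'b': node 15→6 (fail-walked)
i=59 'b': node 6→9  ** P3@[58:59]
i=60 'b': node 9→9 (fail-walked)  ** P3@[59:60]

All matches (sorted): [[1,0],[4,0],[6,3],[8,2],[8,7],[9,0],[11,3],[12,3],[13,0],[15,7],[16,0],[18,5],[19,0],[20,0],[20,1],[21,0],[22,0],[24,5],[25,0],[27,5],[28,0],[29,0],[29,1],[30,0],[32,3],[33,0],[35,5],[36,2],[36,7],[37,0],[38,6],[39,0],[40,6],[42,3],[43,3],[45,0],[47,5],[48,0],[49,0],[49,1],[50,0],[53,0],[55,5],[56,0],[57,6],[59,3],[60,3]]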